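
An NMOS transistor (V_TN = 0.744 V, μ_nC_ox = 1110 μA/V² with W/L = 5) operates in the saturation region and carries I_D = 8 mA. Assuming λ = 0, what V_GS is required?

k_n = μ_nC_ox · (W/L) = 5.55 mA/V².
In saturation I_D = ½ k_n (V_GS − V_TN)², so V_GS − V_TN = √(2 I_D / k_n) = √(2 × 8 / 5.55) = 1.7 V.
V_GS = 0.744 + 1.7 = 2.44 V.

V_GS = 2.44 V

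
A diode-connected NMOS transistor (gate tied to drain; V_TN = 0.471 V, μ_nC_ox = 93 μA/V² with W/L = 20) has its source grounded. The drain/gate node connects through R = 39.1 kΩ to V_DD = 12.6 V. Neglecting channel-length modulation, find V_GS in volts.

V_GS = 1.03 V

With gate tied to drain, V_GS = V_DS ≥ V_GS − V_TN, so the device is in saturation.
k_n = μ_nC_ox · (W/L) = 1.86 mA/V².
KCL at the drain: ½ k_n (V_GS − V_TN)² = (V_DD − V_GS)/R.
Let x = V_GS − 0.471. Then 36.4 x² + x − 12.13 = 0, giving x = 0.564 V (positive root), so V_GS = 1.03 V.
I_D = (V_DD − V_GS)/R = (12.6 − 1.03) / 39.1 = 0.296 mA.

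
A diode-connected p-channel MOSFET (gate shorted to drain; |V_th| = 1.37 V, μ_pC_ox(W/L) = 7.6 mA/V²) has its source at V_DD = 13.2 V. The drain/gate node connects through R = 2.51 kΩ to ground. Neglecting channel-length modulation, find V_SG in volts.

V_SG = 2.43 V

With gate tied to drain, V_SG = V_SD ≥ V_SG − |V_th|, so the device is in saturation.
KCL at the drain: ½ k_p (V_SG − |V_th|)² = (V_DD − V_SG)/R.
Let x = V_SG − 1.37. Then 9.54 x² + x − 11.83 = 0, giving x = 1.06 V (positive root), so V_SG = 2.43 V.
I_D = (V_DD − V_SG)/R = (13.2 − 2.43) / 2.51 = 4.29 mA.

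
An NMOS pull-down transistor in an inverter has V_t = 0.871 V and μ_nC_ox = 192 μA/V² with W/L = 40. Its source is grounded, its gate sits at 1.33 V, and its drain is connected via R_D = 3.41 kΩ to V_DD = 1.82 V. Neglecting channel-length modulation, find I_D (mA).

V_GS = V_G = 1.33 V, so V_ov = 1.33 − 0.871 = 0.459 V.
k_n = μ_nC_ox · (W/L) = 7.68 mA/V².
Assume saturation: I_D = ½ k_n V_ov² = 0.5 × 7.68 × 0.459² = 0.809 mA, giving V_DS = V_DD − I_D R_D = 1.82 − 0.809 × 3.41 = -0.939 V.
But -0.939 V < V_ov = 0.459 V, so the device is actually in triode.
In triode I_D = k_n[V_ov V_DS − ½ V_DS²] and I_D = (V_DD − V_DS)/R_D. Equating: 13.1 V_DS² − 13.02 V_DS + 1.82 = 0, giving V_DS = 0.168 V (the root below V_ov).
I_D = (1.82 − 0.168) / 3.41 = 0.484 mA.

I_D = 0.484 mA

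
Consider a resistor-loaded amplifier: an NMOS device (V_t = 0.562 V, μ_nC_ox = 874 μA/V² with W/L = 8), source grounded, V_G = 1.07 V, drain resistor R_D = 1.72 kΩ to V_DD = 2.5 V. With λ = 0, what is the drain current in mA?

I_D = 0.902 mA

V_GS = V_G = 1.07 V, so V_ov = 1.07 − 0.562 = 0.508 V.
k_n = μ_nC_ox · (W/L) = 6.992 mA/V².
Assume saturation: I_D = ½ k_n V_ov² = 0.5 × 6.992 × 0.508² = 0.902 mA, giving V_DS = V_DD − I_D R_D = 2.5 − 0.902 × 1.72 = 0.948 V.
V_DS = 0.948 V ≥ V_ov = 0.508 V, confirming saturation.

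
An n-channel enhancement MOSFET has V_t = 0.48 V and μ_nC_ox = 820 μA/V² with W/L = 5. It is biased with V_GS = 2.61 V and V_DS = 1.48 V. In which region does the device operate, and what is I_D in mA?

k_n = μ_nC_ox · (W/L) = 4.1 mA/V².
V_ov = V_GS − V_t = 2.61 − 0.48 = 2.13 V.
Since V_DS = 1.48 V < V_ov = 2.13 V, the device is in the triode region.
I_D = k_n [V_ov · V_DS − ½ V_DS²] = 4.1 × [2.13 × 1.48 − 0.5 × 1.48²] = 8.43 mA.

Triode; I_D = 8.43 mA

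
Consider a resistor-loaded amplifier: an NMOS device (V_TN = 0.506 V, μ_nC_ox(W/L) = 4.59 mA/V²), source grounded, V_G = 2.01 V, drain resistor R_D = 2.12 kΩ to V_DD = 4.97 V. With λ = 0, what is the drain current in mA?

I_D = 2.18 mA

V_GS = V_G = 2.01 V, so V_ov = 2.01 − 0.506 = 1.5 V.
Assume saturation: I_D = ½ k_n V_ov² = 0.5 × 4.59 × 1.5² = 5.19 mA, giving V_DS = V_DD − I_D R_D = 4.97 − 5.19 × 2.12 = -6.04 V.
But -6.04 V < V_ov = 1.5 V, so the device is actually in triode.
In triode I_D = k_n[V_ov V_DS − ½ V_DS²] and I_D = (V_DD − V_DS)/R_D. Equating: 4.87 V_DS² − 15.64 V_DS + 4.97 = 0, giving V_DS = 0.358 V (the root below V_ov).
I_D = (4.97 − 0.358) / 2.12 = 2.18 mA.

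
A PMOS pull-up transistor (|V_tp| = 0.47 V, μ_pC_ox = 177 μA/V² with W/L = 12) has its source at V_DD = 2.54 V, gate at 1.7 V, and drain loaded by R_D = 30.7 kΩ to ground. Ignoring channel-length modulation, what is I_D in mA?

I_D = 0.0788 mA

V_SG = V_DD − V_G = 2.54 − 1.7 = 0.84 V, so V_ov = 0.84 − 0.47 = 0.37 V.
k_p = μ_pC_ox · (W/L) = 2.124 mA/V².
Assume saturation: I_D = ½ k_p V_ov² = 0.5 × 2.124 × 0.37² = 0.145 mA, giving V_SD = V_DD − I_D R_D = 2.54 − 0.145 × 30.7 = -1.92 V.
But -1.92 V < V_ov = 0.37 V, so the device is actually in triode.
In triode I_D = k_p[V_ov V_SD − ½ V_SD²] and I_D = (V_DD − V_SD)/R_D. Equating: 32.6 V_SD² − 25.13 V_SD + 2.54 = 0, giving V_SD = 0.12 V (the root below V_ov).
I_D = (2.54 − 0.12) / 30.7 = 0.0788 mA.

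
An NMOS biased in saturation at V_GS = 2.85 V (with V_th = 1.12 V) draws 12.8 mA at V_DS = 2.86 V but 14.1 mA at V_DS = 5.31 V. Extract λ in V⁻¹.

With V_GS fixed, I_D ∝ (1 + λ V_DS) in saturation, so I_D2/I_D1 = (1 + λ V_DS2)/(1 + λ V_DS1).
14.1/12.8 = 1.102 = (1 + 5.31 λ)/(1 + 2.86 λ).
Solving: λ (I_D1 V_DS2 − I_D2 V_DS1) = I_D2 − I_D1, so λ = (14.1 − 12.8) / (12.8 × 5.31 − 14.1 × 2.86) = 1.3 / 27.6 = 0.047 V⁻¹.

λ = 0.0470 V⁻¹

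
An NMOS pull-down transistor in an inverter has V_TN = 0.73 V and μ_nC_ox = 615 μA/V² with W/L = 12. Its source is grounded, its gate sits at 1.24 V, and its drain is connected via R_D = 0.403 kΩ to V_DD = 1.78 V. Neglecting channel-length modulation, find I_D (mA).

V_GS = V_G = 1.24 V, so V_ov = 1.24 − 0.73 = 0.51 V.
k_n = μ_nC_ox · (W/L) = 7.38 mA/V².
Assume saturation: I_D = ½ k_n V_ov² = 0.5 × 7.38 × 0.51² = 0.96 mA, giving V_DS = V_DD − I_D R_D = 1.78 − 0.96 × 0.403 = 1.39 V.
V_DS = 1.39 V ≥ V_ov = 0.51 V, confirming saturation.

I_D = 0.960 mA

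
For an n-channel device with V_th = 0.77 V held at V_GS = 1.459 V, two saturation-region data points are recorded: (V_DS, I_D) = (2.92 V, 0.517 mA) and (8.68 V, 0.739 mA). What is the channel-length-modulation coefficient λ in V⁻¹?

λ = 0.0953 V⁻¹

With V_GS fixed, I_D ∝ (1 + λ V_DS) in saturation, so I_D2/I_D1 = (1 + λ V_DS2)/(1 + λ V_DS1).
0.739/0.517 = 1.429 = (1 + 8.68 λ)/(1 + 2.92 λ).
Solving: λ (I_D1 V_DS2 − I_D2 V_DS1) = I_D2 − I_D1, so λ = (0.739 − 0.517) / (0.517 × 8.68 − 0.739 × 2.92) = 0.222 / 2.33 = 0.0953 V⁻¹.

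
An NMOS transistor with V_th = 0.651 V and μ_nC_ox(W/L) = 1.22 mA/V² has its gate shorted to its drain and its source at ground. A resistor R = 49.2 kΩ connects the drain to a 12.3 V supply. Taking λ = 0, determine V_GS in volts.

V_GS = 1.26 V

With gate tied to drain, V_GS = V_DS ≥ V_GS − V_th, so the device is in saturation.
KCL at the drain: ½ k_n (V_GS − V_th)² = (V_DD − V_GS)/R.
Let x = V_GS − 0.651. Then 30 x² + x − 11.65 = 0, giving x = 0.607 V (positive root), so V_GS = 1.26 V.
I_D = (V_DD − V_GS)/R = (12.3 − 1.26) / 49.2 = 0.224 mA.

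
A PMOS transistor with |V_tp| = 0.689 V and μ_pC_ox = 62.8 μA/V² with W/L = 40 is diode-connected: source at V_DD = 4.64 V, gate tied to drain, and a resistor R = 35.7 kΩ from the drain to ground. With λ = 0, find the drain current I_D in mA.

With gate tied to drain, V_SG = V_SD ≥ V_SG − |V_tp|, so the device is in saturation.
k_p = μ_pC_ox · (W/L) = 2.512 mA/V².
KCL at the drain: ½ k_p (V_SG − |V_tp|)² = (V_DD − V_SG)/R.
Let x = V_SG − 0.689. Then 44.8 x² + x − 3.951 = 0, giving x = 0.286 V (positive root), so V_SG = 0.975 V.
I_D = (V_DD − V_SG)/R = (4.64 − 0.975) / 35.7 = 0.103 mA.

I_D = 0.103 mA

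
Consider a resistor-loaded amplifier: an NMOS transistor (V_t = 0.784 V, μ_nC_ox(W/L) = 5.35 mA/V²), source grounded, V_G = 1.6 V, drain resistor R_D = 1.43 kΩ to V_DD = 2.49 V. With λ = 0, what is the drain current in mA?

I_D = 1.43 mA

V_GS = V_G = 1.6 V, so V_ov = 1.6 − 0.784 = 0.816 V.
Assume saturation: I_D = ½ k_n V_ov² = 0.5 × 5.35 × 0.816² = 1.78 mA, giving V_DS = V_DD − I_D R_D = 2.49 − 1.78 × 1.43 = -0.0571 V.
But -0.0571 V < V_ov = 0.816 V, so the device is actually in triode.
In triode I_D = k_n[V_ov V_DS − ½ V_DS²] and I_D = (V_DD − V_DS)/R_D. Equating: 3.83 V_DS² − 7.243 V_DS + 2.49 = 0, giving V_DS = 0.451 V (the root below V_ov).
I_D = (2.49 − 0.451) / 1.43 = 1.43 mA.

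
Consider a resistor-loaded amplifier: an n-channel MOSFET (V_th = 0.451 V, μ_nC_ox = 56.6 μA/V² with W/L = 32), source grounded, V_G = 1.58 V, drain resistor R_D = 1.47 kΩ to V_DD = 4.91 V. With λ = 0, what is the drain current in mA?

I_D = 1.15 mA

V_GS = V_G = 1.58 V, so V_ov = 1.58 − 0.451 = 1.13 V.
k_n = μ_nC_ox · (W/L) = 1.811 mA/V².
Assume saturation: I_D = ½ k_n V_ov² = 0.5 × 1.811 × 1.13² = 1.15 mA, giving V_DS = V_DD − I_D R_D = 4.91 − 1.15 × 1.47 = 3.21 V.
V_DS = 3.21 V ≥ V_ov = 1.13 V, confirming saturation.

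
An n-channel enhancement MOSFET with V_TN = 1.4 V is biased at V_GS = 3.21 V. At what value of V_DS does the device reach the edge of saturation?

The boundary between triode and saturation is V_DS = V_GS − V_TN = V_ov.
V_ov = 3.21 − 1.4 = 1.81 V.

V_DS,sat = 1.81 V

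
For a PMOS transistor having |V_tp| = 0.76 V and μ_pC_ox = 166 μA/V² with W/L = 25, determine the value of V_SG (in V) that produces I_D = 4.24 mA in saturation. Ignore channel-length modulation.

V_SG = 2.19 V

k_p = μ_pC_ox · (W/L) = 4.15 mA/V².
In saturation I_D = ½ k_p (V_SG − |V_tp|)², so V_SG − |V_tp| = √(2 I_D / k_p) = √(2 × 4.24 / 4.15) = 1.43 V.
V_SG = 0.76 + 1.43 = 2.19 V.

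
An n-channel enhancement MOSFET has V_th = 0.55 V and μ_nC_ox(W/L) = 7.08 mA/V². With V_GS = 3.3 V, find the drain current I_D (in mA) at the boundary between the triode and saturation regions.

At the boundary V_DS = V_ov = V_GS − V_th = 3.3 − 0.55 = 2.75 V.
I_D = ½ k_n V_ov² = 0.5 × 7.08 × 2.75² = 26.8 mA.

I_D = 26.8 mA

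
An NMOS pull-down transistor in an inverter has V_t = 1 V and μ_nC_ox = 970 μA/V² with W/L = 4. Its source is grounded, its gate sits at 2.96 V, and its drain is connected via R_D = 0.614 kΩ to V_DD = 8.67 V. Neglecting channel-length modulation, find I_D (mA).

V_GS = V_G = 2.96 V, so V_ov = 2.96 − 1 = 1.96 V.
k_n = μ_nC_ox · (W/L) = 3.88 mA/V².
Assume saturation: I_D = ½ k_n V_ov² = 0.5 × 3.88 × 1.96² = 7.45 mA, giving V_DS = V_DD − I_D R_D = 8.67 − 7.45 × 0.614 = 4.09 V.
V_DS = 4.09 V ≥ V_ov = 1.96 V, confirming saturation.

I_D = 7.45 mA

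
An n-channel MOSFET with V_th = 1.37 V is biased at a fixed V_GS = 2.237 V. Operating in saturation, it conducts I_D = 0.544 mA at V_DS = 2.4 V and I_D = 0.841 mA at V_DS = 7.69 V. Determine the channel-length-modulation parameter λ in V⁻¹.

With V_GS fixed, I_D ∝ (1 + λ V_DS) in saturation, so I_D2/I_D1 = (1 + λ V_DS2)/(1 + λ V_DS1).
0.841/0.544 = 1.546 = (1 + 7.69 λ)/(1 + 2.4 λ).
Solving: λ (I_D1 V_DS2 − I_D2 V_DS1) = I_D2 − I_D1, so λ = (0.841 − 0.544) / (0.544 × 7.69 − 0.841 × 2.4) = 0.297 / 2.16 = 0.137 V⁻¹.

λ = 0.137 V⁻¹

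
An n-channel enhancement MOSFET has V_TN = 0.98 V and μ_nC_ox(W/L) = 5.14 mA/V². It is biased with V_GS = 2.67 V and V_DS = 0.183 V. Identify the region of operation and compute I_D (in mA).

Triode; I_D = 1.50 mA

V_ov = V_GS − V_TN = 2.67 − 0.98 = 1.69 V.
Since V_DS = 0.183 V < V_ov = 1.69 V, the device is in the triode region.
I_D = k_n [V_ov · V_DS − ½ V_DS²] = 5.14 × [1.69 × 0.183 − 0.5 × 0.183²] = 1.5 mA.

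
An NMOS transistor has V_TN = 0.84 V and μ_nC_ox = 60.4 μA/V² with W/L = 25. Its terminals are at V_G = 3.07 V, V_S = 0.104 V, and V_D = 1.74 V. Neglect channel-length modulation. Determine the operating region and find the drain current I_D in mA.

V_GS = V_G − V_S = 3.07 − 0.104 = 2.97 V; V_DS = V_D − V_S = 1.74 − 0.104 = 1.64 V.
k_n = μ_nC_ox · (W/L) = 1.51 mA/V².
V_ov = V_GS − V_TN = 2.97 − 0.84 = 2.13 V.
Since V_DS = 1.64 V < V_ov = 2.13 V, the device is in the triode region.
I_D = k_n [V_ov · V_DS − ½ V_DS²] = 1.51 × [2.13 × 1.64 − 0.5 × 1.64²] = 3.23 mA.

Triode; I_D = 3.23 mA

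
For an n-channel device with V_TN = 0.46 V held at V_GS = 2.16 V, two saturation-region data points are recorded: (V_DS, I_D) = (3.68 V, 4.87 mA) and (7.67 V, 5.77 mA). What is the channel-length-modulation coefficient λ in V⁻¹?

With V_GS fixed, I_D ∝ (1 + λ V_DS) in saturation, so I_D2/I_D1 = (1 + λ V_DS2)/(1 + λ V_DS1).
5.77/4.87 = 1.185 = (1 + 7.67 λ)/(1 + 3.68 λ).
Solving: λ (I_D1 V_DS2 − I_D2 V_DS1) = I_D2 − I_D1, so λ = (5.77 − 4.87) / (4.87 × 7.67 − 5.77 × 3.68) = 0.9 / 16.1 = 0.0558 V⁻¹.

λ = 0.0558 V⁻¹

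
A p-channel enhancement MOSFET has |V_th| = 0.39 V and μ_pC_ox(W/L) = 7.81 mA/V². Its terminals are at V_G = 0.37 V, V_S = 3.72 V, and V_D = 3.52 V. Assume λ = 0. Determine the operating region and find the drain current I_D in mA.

Triode; I_D = 4.47 mA

V_SG = V_S − V_G = 3.72 − 0.37 = 3.35 V; V_SD = V_S − V_D = 3.72 − 3.52 = 0.2 V.
V_ov = V_SG − |V_th| = 3.35 − 0.39 = 2.96 V.
Since V_SD = 0.2 V < V_ov = 2.96 V, the device is in the triode region.
I_D = k_p [V_ov · V_SD − ½ V_SD²] = 7.81 × [2.96 × 0.2 − 0.5 × 0.2²] = 4.47 mA.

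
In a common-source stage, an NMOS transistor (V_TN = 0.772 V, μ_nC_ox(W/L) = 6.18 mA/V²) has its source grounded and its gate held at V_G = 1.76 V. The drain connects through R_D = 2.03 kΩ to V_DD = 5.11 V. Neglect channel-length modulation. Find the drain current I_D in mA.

V_GS = V_G = 1.76 V, so V_ov = 1.76 − 0.772 = 0.988 V.
Assume saturation: I_D = ½ k_n V_ov² = 0.5 × 6.18 × 0.988² = 3.02 mA, giving V_DS = V_DD − I_D R_D = 5.11 − 3.02 × 2.03 = -1.01 V.
But -1.01 V < V_ov = 0.988 V, so the device is actually in triode.
In triode I_D = k_n[V_ov V_DS − ½ V_DS²] and I_D = (V_DD − V_DS)/R_D. Equating: 6.27 V_DS² − 13.39 V_DS + 5.11 = 0, giving V_DS = 0.497 V (the root below V_ov).
I_D = (5.11 − 0.497) / 2.03 = 2.27 mA.

I_D = 2.27 mA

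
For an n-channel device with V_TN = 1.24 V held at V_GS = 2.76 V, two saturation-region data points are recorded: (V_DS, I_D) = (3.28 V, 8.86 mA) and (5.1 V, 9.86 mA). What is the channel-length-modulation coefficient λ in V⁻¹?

With V_GS fixed, I_D ∝ (1 + λ V_DS) in saturation, so I_D2/I_D1 = (1 + λ V_DS2)/(1 + λ V_DS1).
9.86/8.86 = 1.113 = (1 + 5.1 λ)/(1 + 3.28 λ).
Solving: λ (I_D1 V_DS2 − I_D2 V_DS1) = I_D2 − I_D1, so λ = (9.86 − 8.86) / (8.86 × 5.1 − 9.86 × 3.28) = 1 / 12.8 = 0.0779 V⁻¹.

λ = 0.0779 V⁻¹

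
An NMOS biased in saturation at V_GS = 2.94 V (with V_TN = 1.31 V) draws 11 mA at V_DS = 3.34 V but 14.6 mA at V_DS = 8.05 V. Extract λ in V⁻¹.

λ = 0.0905 V⁻¹

With V_GS fixed, I_D ∝ (1 + λ V_DS) in saturation, so I_D2/I_D1 = (1 + λ V_DS2)/(1 + λ V_DS1).
14.6/11 = 1.327 = (1 + 8.05 λ)/(1 + 3.34 λ).
Solving: λ (I_D1 V_DS2 − I_D2 V_DS1) = I_D2 − I_D1, so λ = (14.6 − 11) / (11 × 8.05 − 14.6 × 3.34) = 3.6 / 39.8 = 0.0905 V⁻¹.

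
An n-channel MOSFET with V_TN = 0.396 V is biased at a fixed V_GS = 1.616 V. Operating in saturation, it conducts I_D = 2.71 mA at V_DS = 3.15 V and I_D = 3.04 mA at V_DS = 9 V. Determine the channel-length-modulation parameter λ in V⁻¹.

With V_GS fixed, I_D ∝ (1 + λ V_DS) in saturation, so I_D2/I_D1 = (1 + λ V_DS2)/(1 + λ V_DS1).
3.04/2.71 = 1.122 = (1 + 9 λ)/(1 + 3.15 λ).
Solving: λ (I_D1 V_DS2 − I_D2 V_DS1) = I_D2 − I_D1, so λ = (3.04 − 2.71) / (2.71 × 9 − 3.04 × 3.15) = 0.33 / 14.8 = 0.0223 V⁻¹.

λ = 0.0223 V⁻¹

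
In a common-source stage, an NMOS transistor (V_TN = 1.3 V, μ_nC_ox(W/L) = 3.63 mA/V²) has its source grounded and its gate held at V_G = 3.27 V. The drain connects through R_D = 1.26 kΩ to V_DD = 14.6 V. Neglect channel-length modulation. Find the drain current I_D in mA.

I_D = 7.04 mA

V_GS = V_G = 3.27 V, so V_ov = 3.27 − 1.3 = 1.97 V.
Assume saturation: I_D = ½ k_n V_ov² = 0.5 × 3.63 × 1.97² = 7.04 mA, giving V_DS = V_DD − I_D R_D = 14.6 − 7.04 × 1.26 = 5.72 V.
V_DS = 5.72 V ≥ V_ov = 1.97 V, confirming saturation.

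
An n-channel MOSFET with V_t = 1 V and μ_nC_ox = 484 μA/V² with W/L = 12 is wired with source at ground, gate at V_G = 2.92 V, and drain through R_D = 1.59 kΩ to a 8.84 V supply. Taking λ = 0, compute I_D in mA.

I_D = 5.22 mA

V_GS = V_G = 2.92 V, so V_ov = 2.92 − 1 = 1.92 V.
k_n = μ_nC_ox · (W/L) = 5.808 mA/V².
Assume saturation: I_D = ½ k_n V_ov² = 0.5 × 5.808 × 1.92² = 10.7 mA, giving V_DS = V_DD − I_D R_D = 8.84 − 10.7 × 1.59 = -8.18 V.
But -8.18 V < V_ov = 1.92 V, so the device is actually in triode.
In triode I_D = k_n[V_ov V_DS − ½ V_DS²] and I_D = (V_DD − V_DS)/R_D. Equating: 4.62 V_DS² − 18.73 V_DS + 8.84 = 0, giving V_DS = 0.545 V (the root below V_ov).
I_D = (8.84 − 0.545) / 1.59 = 5.22 mA.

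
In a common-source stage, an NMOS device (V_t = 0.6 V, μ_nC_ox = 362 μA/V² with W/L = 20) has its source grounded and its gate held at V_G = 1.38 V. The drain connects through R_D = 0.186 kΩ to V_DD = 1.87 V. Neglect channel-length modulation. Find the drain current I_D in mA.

I_D = 2.20 mA

V_GS = V_G = 1.38 V, so V_ov = 1.38 − 0.6 = 0.78 V.
k_n = μ_nC_ox · (W/L) = 7.24 mA/V².
Assume saturation: I_D = ½ k_n V_ov² = 0.5 × 7.24 × 0.78² = 2.2 mA, giving V_DS = V_DD − I_D R_D = 1.87 − 2.2 × 0.186 = 1.46 V.
V_DS = 1.46 V ≥ V_ov = 0.78 V, confirming saturation.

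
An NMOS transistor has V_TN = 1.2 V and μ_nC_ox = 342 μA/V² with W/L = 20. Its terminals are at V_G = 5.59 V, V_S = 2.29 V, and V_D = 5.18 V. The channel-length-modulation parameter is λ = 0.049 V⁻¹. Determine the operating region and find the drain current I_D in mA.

Saturation; I_D = 17.2 mA

V_GS = V_G − V_S = 5.59 − 2.29 = 3.3 V; V_DS = V_D − V_S = 5.18 − 2.29 = 2.89 V.
k_n = μ_nC_ox · (W/L) = 6.84 mA/V².
V_ov = V_GS − V_TN = 3.3 − 1.2 = 2.1 V.
Since V_DS = 2.89 V ≥ V_ov = 2.1 V, the device is in saturation.
I_D = ½ k_n V_ov² (1 + λ V_DS) = 0.5 × 6.84 × 2.1² × (1 + 0.049 × 2.89) = 17.2 mA.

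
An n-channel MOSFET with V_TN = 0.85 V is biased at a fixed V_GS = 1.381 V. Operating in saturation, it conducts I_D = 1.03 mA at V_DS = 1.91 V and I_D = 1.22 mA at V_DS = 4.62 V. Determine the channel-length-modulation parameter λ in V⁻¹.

With V_GS fixed, I_D ∝ (1 + λ V_DS) in saturation, so I_D2/I_D1 = (1 + λ V_DS2)/(1 + λ V_DS1).
1.22/1.03 = 1.184 = (1 + 4.62 λ)/(1 + 1.91 λ).
Solving: λ (I_D1 V_DS2 − I_D2 V_DS1) = I_D2 − I_D1, so λ = (1.22 − 1.03) / (1.03 × 4.62 − 1.22 × 1.91) = 0.19 / 2.43 = 0.0782 V⁻¹.

λ = 0.0782 V⁻¹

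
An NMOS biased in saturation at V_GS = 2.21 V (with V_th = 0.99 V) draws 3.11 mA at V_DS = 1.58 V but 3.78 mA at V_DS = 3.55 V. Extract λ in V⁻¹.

λ = 0.132 V⁻¹

With V_GS fixed, I_D ∝ (1 + λ V_DS) in saturation, so I_D2/I_D1 = (1 + λ V_DS2)/(1 + λ V_DS1).
3.78/3.11 = 1.215 = (1 + 3.55 λ)/(1 + 1.58 λ).
Solving: λ (I_D1 V_DS2 − I_D2 V_DS1) = I_D2 − I_D1, so λ = (3.78 − 3.11) / (3.11 × 3.55 − 3.78 × 1.58) = 0.67 / 5.07 = 0.132 V⁻¹.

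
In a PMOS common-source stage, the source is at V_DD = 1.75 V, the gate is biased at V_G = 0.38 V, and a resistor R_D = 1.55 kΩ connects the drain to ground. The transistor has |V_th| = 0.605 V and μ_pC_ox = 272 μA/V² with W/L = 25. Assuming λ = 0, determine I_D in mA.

I_D = 0.986 mA

V_SG = V_DD − V_G = 1.75 − 0.38 = 1.37 V, so V_ov = 1.37 − 0.605 = 0.765 V.
k_p = μ_pC_ox · (W/L) = 6.8 mA/V².
Assume saturation: I_D = ½ k_p V_ov² = 0.5 × 6.8 × 0.765² = 1.99 mA, giving V_SD = V_DD − I_D R_D = 1.75 − 1.99 × 1.55 = -1.33 V.
But -1.33 V < V_ov = 0.765 V, so the device is actually in triode.
In triode I_D = k_p[V_ov V_SD − ½ V_SD²] and I_D = (V_DD − V_SD)/R_D. Equating: 5.27 V_SD² − 9.063 V_SD + 1.75 = 0, giving V_SD = 0.222 V (the root below V_ov).
I_D = (1.75 − 0.222) / 1.55 = 0.986 mA.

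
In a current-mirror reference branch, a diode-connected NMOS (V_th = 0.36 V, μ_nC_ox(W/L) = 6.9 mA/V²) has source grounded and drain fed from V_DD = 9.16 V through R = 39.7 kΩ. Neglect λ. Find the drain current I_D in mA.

With gate tied to drain, V_GS = V_DS ≥ V_GS − V_th, so the device is in saturation.
KCL at the drain: ½ k_n (V_GS − V_th)² = (V_DD − V_GS)/R.
Let x = V_GS − 0.36. Then 137 x² + x − 8.8 = 0, giving x = 0.25 V (positive root), so V_GS = 0.61 V.
I_D = (V_DD − V_GS)/R = (9.16 − 0.61) / 39.7 = 0.215 mA.

I_D = 0.215 mA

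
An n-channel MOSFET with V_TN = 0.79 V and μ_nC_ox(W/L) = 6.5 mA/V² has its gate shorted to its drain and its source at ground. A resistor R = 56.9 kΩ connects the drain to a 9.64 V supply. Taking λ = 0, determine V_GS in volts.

With gate tied to drain, V_GS = V_DS ≥ V_GS − V_TN, so the device is in saturation.
KCL at the drain: ½ k_n (V_GS − V_TN)² = (V_DD − V_GS)/R.
Let x = V_GS − 0.79. Then 185 x² + x − 8.85 = 0, giving x = 0.216 V (positive root), so V_GS = 1.01 V.
I_D = (V_DD − V_GS)/R = (9.64 − 1.01) / 56.9 = 0.152 mA.

V_GS = 1.01 V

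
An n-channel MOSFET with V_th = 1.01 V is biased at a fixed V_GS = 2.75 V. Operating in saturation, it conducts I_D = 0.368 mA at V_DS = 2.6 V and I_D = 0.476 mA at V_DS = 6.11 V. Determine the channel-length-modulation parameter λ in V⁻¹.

With V_GS fixed, I_D ∝ (1 + λ V_DS) in saturation, so I_D2/I_D1 = (1 + λ V_DS2)/(1 + λ V_DS1).
0.476/0.368 = 1.293 = (1 + 6.11 λ)/(1 + 2.6 λ).
Solving: λ (I_D1 V_DS2 − I_D2 V_DS1) = I_D2 − I_D1, so λ = (0.476 − 0.368) / (0.368 × 6.11 − 0.476 × 2.6) = 0.108 / 1.01 = 0.107 V⁻¹.

λ = 0.107 V⁻¹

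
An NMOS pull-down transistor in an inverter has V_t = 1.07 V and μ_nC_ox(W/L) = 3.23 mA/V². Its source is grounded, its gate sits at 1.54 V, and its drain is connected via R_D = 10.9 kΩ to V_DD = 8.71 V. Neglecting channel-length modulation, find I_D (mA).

I_D = 0.357 mA

V_GS = V_G = 1.54 V, so V_ov = 1.54 − 1.07 = 0.47 V.
Assume saturation: I_D = ½ k_n V_ov² = 0.5 × 3.23 × 0.47² = 0.357 mA, giving V_DS = V_DD − I_D R_D = 8.71 − 0.357 × 10.9 = 4.82 V.
V_DS = 4.82 V ≥ V_ov = 0.47 V, confirming saturation.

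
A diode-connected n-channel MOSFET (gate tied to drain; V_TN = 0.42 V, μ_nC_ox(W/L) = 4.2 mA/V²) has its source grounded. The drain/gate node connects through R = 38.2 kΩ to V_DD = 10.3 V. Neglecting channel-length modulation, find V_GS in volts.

With gate tied to drain, V_GS = V_DS ≥ V_GS − V_TN, so the device is in saturation.
KCL at the drain: ½ k_n (V_GS − V_TN)² = (V_DD − V_GS)/R.
Let x = V_GS − 0.42. Then 80.2 x² + x − 9.88 = 0, giving x = 0.345 V (positive root), so V_GS = 0.765 V.
I_D = (V_DD − V_GS)/R = (10.3 − 0.765) / 38.2 = 0.25 mA.

V_GS = 0.765 V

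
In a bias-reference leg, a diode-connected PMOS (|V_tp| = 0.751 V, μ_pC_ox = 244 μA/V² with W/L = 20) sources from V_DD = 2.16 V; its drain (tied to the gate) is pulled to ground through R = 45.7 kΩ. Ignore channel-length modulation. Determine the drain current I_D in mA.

I_D = 0.0285 mA

With gate tied to drain, V_SG = V_SD ≥ V_SG − |V_tp|, so the device is in saturation.
k_p = μ_pC_ox · (W/L) = 4.88 mA/V².
KCL at the drain: ½ k_p (V_SG − |V_tp|)² = (V_DD − V_SG)/R.
Let x = V_SG − 0.751. Then 112 x² + x − 1.409 = 0, giving x = 0.108 V (positive root), so V_SG = 0.859 V.
I_D = (V_DD − V_SG)/R = (2.16 − 0.859) / 45.7 = 0.0285 mA.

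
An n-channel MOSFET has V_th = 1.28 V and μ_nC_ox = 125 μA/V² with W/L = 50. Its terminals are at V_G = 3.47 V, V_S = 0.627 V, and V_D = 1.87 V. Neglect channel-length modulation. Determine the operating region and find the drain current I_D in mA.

Triode; I_D = 7.31 mA

V_GS = V_G − V_S = 3.47 − 0.627 = 2.84 V; V_DS = V_D − V_S = 1.87 − 0.627 = 1.24 V.
k_n = μ_nC_ox · (W/L) = 6.25 mA/V².
V_ov = V_GS − V_th = 2.84 − 1.28 = 1.56 V.
Since V_DS = 1.24 V < V_ov = 1.56 V, the device is in the triode region.
I_D = k_n [V_ov · V_DS − ½ V_DS²] = 6.25 × [1.56 × 1.24 − 0.5 × 1.24²] = 7.31 mA.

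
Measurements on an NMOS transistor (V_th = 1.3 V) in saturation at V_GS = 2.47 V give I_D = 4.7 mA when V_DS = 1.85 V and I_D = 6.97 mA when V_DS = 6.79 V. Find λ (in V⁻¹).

With V_GS fixed, I_D ∝ (1 + λ V_DS) in saturation, so I_D2/I_D1 = (1 + λ V_DS2)/(1 + λ V_DS1).
6.97/4.7 = 1.483 = (1 + 6.79 λ)/(1 + 1.85 λ).
Solving: λ (I_D1 V_DS2 − I_D2 V_DS1) = I_D2 − I_D1, so λ = (6.97 − 4.7) / (4.7 × 6.79 − 6.97 × 1.85) = 2.27 / 19 = 0.119 V⁻¹.

λ = 0.119 V⁻¹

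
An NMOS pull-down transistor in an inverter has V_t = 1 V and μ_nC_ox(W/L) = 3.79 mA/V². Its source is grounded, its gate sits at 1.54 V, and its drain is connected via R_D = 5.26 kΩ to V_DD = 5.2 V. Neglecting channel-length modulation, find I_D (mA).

V_GS = V_G = 1.54 V, so V_ov = 1.54 − 1 = 0.54 V.
Assume saturation: I_D = ½ k_n V_ov² = 0.5 × 3.79 × 0.54² = 0.553 mA, giving V_DS = V_DD − I_D R_D = 5.2 − 0.553 × 5.26 = 2.29 V.
V_DS = 2.29 V ≥ V_ov = 0.54 V, confirming saturation.

I_D = 0.553 mA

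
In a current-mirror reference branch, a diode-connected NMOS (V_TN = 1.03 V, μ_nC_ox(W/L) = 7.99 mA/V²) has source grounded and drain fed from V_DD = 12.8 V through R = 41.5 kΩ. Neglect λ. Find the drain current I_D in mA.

With gate tied to drain, V_GS = V_DS ≥ V_GS − V_TN, so the device is in saturation.
KCL at the drain: ½ k_n (V_GS − V_TN)² = (V_DD − V_GS)/R.
Let x = V_GS − 1.03. Then 166 x² + x − 11.77 = 0, giving x = 0.263 V (positive root), so V_GS = 1.29 V.
I_D = (V_DD − V_GS)/R = (12.8 − 1.29) / 41.5 = 0.277 mA.

I_D = 0.277 mA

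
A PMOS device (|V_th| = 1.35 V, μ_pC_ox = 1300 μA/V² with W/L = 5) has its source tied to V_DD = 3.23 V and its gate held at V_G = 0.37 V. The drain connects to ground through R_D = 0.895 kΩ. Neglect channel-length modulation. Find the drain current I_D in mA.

V_SG = V_DD − V_G = 3.23 − 0.37 = 2.86 V, so V_ov = 2.86 − 1.35 = 1.51 V.
k_p = μ_pC_ox · (W/L) = 6.5 mA/V².
Assume saturation: I_D = ½ k_p V_ov² = 0.5 × 6.5 × 1.51² = 7.41 mA, giving V_SD = V_DD − I_D R_D = 3.23 − 7.41 × 0.895 = -3.4 V.
But -3.4 V < V_ov = 1.51 V, so the device is actually in triode.
In triode I_D = k_p[V_ov V_SD − ½ V_SD²] and I_D = (V_DD − V_SD)/R_D. Equating: 2.91 V_SD² − 9.784 V_SD + 3.23 = 0, giving V_SD = 0.371 V (the root below V_ov).
I_D = (3.23 − 0.371) / 0.895 = 3.19 mA.

I_D = 3.19 mA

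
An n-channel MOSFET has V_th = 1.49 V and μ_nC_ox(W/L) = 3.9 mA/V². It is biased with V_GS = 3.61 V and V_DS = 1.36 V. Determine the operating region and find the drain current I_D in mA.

Triode; I_D = 7.64 mA

V_ov = V_GS − V_th = 3.61 − 1.49 = 2.12 V.
Since V_DS = 1.36 V < V_ov = 2.12 V, the device is in the triode region.
I_D = k_n [V_ov · V_DS − ½ V_DS²] = 3.9 × [2.12 × 1.36 − 0.5 × 1.36²] = 7.64 mA.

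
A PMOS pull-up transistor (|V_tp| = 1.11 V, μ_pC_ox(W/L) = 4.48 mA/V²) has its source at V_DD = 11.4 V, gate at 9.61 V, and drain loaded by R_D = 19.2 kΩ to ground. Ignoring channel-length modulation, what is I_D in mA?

V_SG = V_DD − V_G = 11.4 − 9.61 = 1.79 V, so V_ov = 1.79 − 1.11 = 0.68 V.
Assume saturation: I_D = ½ k_p V_ov² = 0.5 × 4.48 × 0.68² = 1.04 mA, giving V_SD = V_DD − I_D R_D = 11.4 − 1.04 × 19.2 = -8.49 V.
But -8.49 V < V_ov = 0.68 V, so the device is actually in triode.
In triode I_D = k_p[V_ov V_SD − ½ V_SD²] and I_D = (V_DD − V_SD)/R_D. Equating: 43 V_SD² − 59.49 V_SD + 11.4 = 0, giving V_SD = 0.23 V (the root below V_ov).
I_D = (11.4 − 0.23) / 19.2 = 0.582 mA.

I_D = 0.582 mA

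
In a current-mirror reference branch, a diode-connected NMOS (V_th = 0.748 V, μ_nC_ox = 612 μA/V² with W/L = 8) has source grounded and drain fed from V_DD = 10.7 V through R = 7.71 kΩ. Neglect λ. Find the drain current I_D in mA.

I_D = 1.20 mA

With gate tied to drain, V_GS = V_DS ≥ V_GS − V_th, so the device is in saturation.
k_n = μ_nC_ox · (W/L) = 4.896 mA/V².
KCL at the drain: ½ k_n (V_GS − V_th)² = (V_DD − V_GS)/R.
Let x = V_GS − 0.748. Then 18.9 x² + x − 9.952 = 0, giving x = 0.7 V (positive root), so V_GS = 1.45 V.
I_D = (V_DD − V_GS)/R = (10.7 − 1.45) / 7.71 = 1.2 mA.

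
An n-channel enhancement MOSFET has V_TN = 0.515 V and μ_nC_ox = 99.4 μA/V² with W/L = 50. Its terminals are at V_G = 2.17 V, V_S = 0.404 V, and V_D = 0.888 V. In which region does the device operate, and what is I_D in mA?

Triode; I_D = 2.43 mA

V_GS = V_G − V_S = 2.17 − 0.404 = 1.77 V; V_DS = V_D − V_S = 0.888 − 0.404 = 0.484 V.
k_n = μ_nC_ox · (W/L) = 4.97 mA/V².
V_ov = V_GS − V_TN = 1.77 − 0.515 = 1.25 V.
Since V_DS = 0.484 V < V_ov = 1.25 V, the device is in the triode region.
I_D = k_n [V_ov · V_DS − ½ V_DS²] = 4.97 × [1.25 × 0.484 − 0.5 × 0.484²] = 2.43 mA.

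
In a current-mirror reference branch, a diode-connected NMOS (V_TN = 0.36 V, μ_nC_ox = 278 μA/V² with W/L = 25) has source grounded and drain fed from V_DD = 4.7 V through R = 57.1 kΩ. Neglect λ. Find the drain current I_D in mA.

I_D = 0.0735 mA

With gate tied to drain, V_GS = V_DS ≥ V_GS − V_TN, so the device is in saturation.
k_n = μ_nC_ox · (W/L) = 6.95 mA/V².
KCL at the drain: ½ k_n (V_GS − V_TN)² = (V_DD − V_GS)/R.
Let x = V_GS − 0.36. Then 198 x² + x − 4.34 = 0, giving x = 0.145 V (positive root), so V_GS = 0.505 V.
I_D = (V_DD − V_GS)/R = (4.7 − 0.505) / 57.1 = 0.0735 mA.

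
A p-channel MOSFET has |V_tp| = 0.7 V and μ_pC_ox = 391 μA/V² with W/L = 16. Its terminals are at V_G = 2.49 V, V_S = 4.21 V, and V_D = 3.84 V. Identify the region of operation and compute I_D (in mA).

V_SG = V_S − V_G = 4.21 − 2.49 = 1.72 V; V_SD = V_S − V_D = 4.21 − 3.84 = 0.37 V.
k_p = μ_pC_ox · (W/L) = 6.256 mA/V².
V_ov = V_SG − |V_tp| = 1.72 − 0.7 = 1.02 V.
Since V_SD = 0.37 V < V_ov = 1.02 V, the device is in the triode region.
I_D = k_p [V_ov · V_SD − ½ V_SD²] = 6.256 × [1.02 × 0.37 − 0.5 × 0.37²] = 1.93 mA.

Triode; I_D = 1.93 mA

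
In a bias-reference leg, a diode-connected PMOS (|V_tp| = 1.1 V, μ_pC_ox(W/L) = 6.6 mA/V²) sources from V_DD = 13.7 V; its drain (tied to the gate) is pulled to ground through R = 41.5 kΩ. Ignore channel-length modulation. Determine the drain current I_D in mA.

With gate tied to drain, V_SG = V_SD ≥ V_SG − |V_tp|, so the device is in saturation.
KCL at the drain: ½ k_p (V_SG − |V_tp|)² = (V_DD − V_SG)/R.
Let x = V_SG − 1.1. Then 137 x² + x − 12.6 = 0, giving x = 0.3 V (positive root), so V_SG = 1.4 V.
I_D = (V_DD − V_SG)/R = (13.7 − 1.4) / 41.5 = 0.296 mA.

I_D = 0.296 mA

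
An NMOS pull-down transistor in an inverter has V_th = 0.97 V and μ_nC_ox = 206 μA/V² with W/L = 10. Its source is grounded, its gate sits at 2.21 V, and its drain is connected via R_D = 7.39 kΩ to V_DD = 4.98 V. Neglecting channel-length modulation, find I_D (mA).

V_GS = V_G = 2.21 V, so V_ov = 2.21 − 0.97 = 1.24 V.
k_n = μ_nC_ox · (W/L) = 2.06 mA/V².
Assume saturation: I_D = ½ k_n V_ov² = 0.5 × 2.06 × 1.24² = 1.58 mA, giving V_DS = V_DD − I_D R_D = 4.98 − 1.58 × 7.39 = -6.72 V.
But -6.72 V < V_ov = 1.24 V, so the device is actually in triode.
In triode I_D = k_n[V_ov V_DS − ½ V_DS²] and I_D = (V_DD − V_DS)/R_D. Equating: 7.61 V_DS² − 19.88 V_DS + 4.98 = 0, giving V_DS = 0.281 V (the root below V_ov).
I_D = (4.98 − 0.281) / 7.39 = 0.636 mA.

I_D = 0.636 mA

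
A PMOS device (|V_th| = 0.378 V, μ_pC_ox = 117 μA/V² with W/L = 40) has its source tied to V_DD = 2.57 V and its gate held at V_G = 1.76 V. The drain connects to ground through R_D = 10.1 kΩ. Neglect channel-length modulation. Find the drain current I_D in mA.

V_SG = V_DD − V_G = 2.57 − 1.76 = 0.81 V, so V_ov = 0.81 − 0.378 = 0.432 V.
k_p = μ_pC_ox · (W/L) = 4.68 mA/V².
Assume saturation: I_D = ½ k_p V_ov² = 0.5 × 4.68 × 0.432² = 0.437 mA, giving V_SD = V_DD − I_D R_D = 2.57 − 0.437 × 10.1 = -1.84 V.
But -1.84 V < V_ov = 0.432 V, so the device is actually in triode.
In triode I_D = k_p[V_ov V_SD − ½ V_SD²] and I_D = (V_DD − V_SD)/R_D. Equating: 23.6 V_SD² − 21.42 V_SD + 2.57 = 0, giving V_SD = 0.142 V (the root below V_ov).
I_D = (2.57 − 0.142) / 10.1 = 0.24 mA.

I_D = 0.240 mA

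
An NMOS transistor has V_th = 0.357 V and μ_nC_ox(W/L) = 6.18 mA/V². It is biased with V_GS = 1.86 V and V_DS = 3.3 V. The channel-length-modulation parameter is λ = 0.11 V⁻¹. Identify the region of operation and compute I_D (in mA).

V_ov = V_GS − V_th = 1.86 − 0.357 = 1.5 V.
Since V_DS = 3.3 V ≥ V_ov = 1.5 V, the device is in saturation.
I_D = ½ k_n V_ov² (1 + λ V_DS) = 0.5 × 6.18 × 1.5² × (1 + 0.11 × 3.3) = 9.51 mA.

Saturation; I_D = 9.51 mA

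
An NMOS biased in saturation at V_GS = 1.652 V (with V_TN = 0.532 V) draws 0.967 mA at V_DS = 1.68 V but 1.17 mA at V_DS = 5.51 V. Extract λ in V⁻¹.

λ = 0.0604 V⁻¹

With V_GS fixed, I_D ∝ (1 + λ V_DS) in saturation, so I_D2/I_D1 = (1 + λ V_DS2)/(1 + λ V_DS1).
1.17/0.967 = 1.21 = (1 + 5.51 λ)/(1 + 1.68 λ).
Solving: λ (I_D1 V_DS2 − I_D2 V_DS1) = I_D2 − I_D1, so λ = (1.17 − 0.967) / (0.967 × 5.51 − 1.17 × 1.68) = 0.203 / 3.36 = 0.0604 V⁻¹.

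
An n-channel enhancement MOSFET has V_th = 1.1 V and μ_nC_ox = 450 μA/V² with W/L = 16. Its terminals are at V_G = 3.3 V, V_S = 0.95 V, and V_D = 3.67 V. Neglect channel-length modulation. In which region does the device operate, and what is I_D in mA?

Saturation; I_D = 5.62 mA

V_GS = V_G − V_S = 3.3 − 0.95 = 2.35 V; V_DS = V_D − V_S = 3.67 − 0.95 = 2.72 V.
k_n = μ_nC_ox · (W/L) = 7.2 mA/V².
V_ov = V_GS − V_th = 2.35 − 1.1 = 1.25 V.
Since V_DS = 2.72 V ≥ V_ov = 1.25 V, the device is in saturation.
I_D = ½ k_n V_ov² = 0.5 × 7.2 × 1.25² = 5.62 mA.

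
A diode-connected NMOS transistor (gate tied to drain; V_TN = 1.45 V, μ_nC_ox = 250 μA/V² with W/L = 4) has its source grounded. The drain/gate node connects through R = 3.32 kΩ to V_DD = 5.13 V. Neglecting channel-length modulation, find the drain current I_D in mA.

With gate tied to drain, V_GS = V_DS ≥ V_GS − V_TN, so the device is in saturation.
k_n = μ_nC_ox · (W/L) = 1 mA/V².
KCL at the drain: ½ k_n (V_GS − V_TN)² = (V_DD − V_GS)/R.
Let x = V_GS − 1.45. Then 1.66 x² + x − 3.68 = 0, giving x = 1.22 V (positive root), so V_GS = 2.67 V.
I_D = (V_DD − V_GS)/R = (5.13 − 2.67) / 3.32 = 0.742 mA.

I_D = 0.742 mA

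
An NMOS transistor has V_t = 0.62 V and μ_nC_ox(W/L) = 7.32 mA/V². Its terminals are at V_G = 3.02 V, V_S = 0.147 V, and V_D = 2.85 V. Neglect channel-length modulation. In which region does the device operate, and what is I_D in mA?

V_GS = V_G − V_S = 3.02 − 0.147 = 2.87 V; V_DS = V_D − V_S = 2.85 − 0.147 = 2.7 V.
V_ov = V_GS − V_t = 2.87 − 0.62 = 2.25 V.
Since V_DS = 2.7 V ≥ V_ov = 2.25 V, the device is in saturation.
I_D = ½ k_n V_ov² = 0.5 × 7.32 × 2.25² = 18.6 mA.

Saturation; I_D = 18.6 mA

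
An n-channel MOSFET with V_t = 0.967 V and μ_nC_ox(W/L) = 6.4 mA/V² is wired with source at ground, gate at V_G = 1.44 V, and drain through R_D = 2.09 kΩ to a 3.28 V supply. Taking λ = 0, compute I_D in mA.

I_D = 0.716 mA

V_GS = V_G = 1.44 V, so V_ov = 1.44 − 0.967 = 0.473 V.
Assume saturation: I_D = ½ k_n V_ov² = 0.5 × 6.4 × 0.473² = 0.716 mA, giving V_DS = V_DD − I_D R_D = 3.28 − 0.716 × 2.09 = 1.78 V.
V_DS = 1.78 V ≥ V_ov = 0.473 V, confirming saturation.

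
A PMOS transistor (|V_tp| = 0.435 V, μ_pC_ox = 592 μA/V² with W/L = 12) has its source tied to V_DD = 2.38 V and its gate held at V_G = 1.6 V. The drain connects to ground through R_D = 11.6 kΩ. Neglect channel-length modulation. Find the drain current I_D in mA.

V_SG = V_DD − V_G = 2.38 − 1.6 = 0.78 V, so V_ov = 0.78 − 0.435 = 0.345 V.
k_p = μ_pC_ox · (W/L) = 7.104 mA/V².
Assume saturation: I_D = ½ k_p V_ov² = 0.5 × 7.104 × 0.345² = 0.423 mA, giving V_SD = V_DD − I_D R_D = 2.38 − 0.423 × 11.6 = -2.52 V.
But -2.52 V < V_ov = 0.345 V, so the device is actually in triode.
In triode I_D = k_p[V_ov V_SD − ½ V_SD²] and I_D = (V_DD − V_SD)/R_D. Equating: 41.2 V_SD² − 29.43 V_SD + 2.38 = 0, giving V_SD = 0.093 V (the root below V_ov).
I_D = (2.38 − 0.093) / 11.6 = 0.197 mA.

I_D = 0.197 mA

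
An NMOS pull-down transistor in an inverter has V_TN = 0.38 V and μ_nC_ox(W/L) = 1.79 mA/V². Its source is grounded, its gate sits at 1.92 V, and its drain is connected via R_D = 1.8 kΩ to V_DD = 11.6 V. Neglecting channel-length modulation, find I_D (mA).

V_GS = V_G = 1.92 V, so V_ov = 1.92 − 0.38 = 1.54 V.
Assume saturation: I_D = ½ k_n V_ov² = 0.5 × 1.79 × 1.54² = 2.12 mA, giving V_DS = V_DD − I_D R_D = 11.6 − 2.12 × 1.8 = 7.78 V.
V_DS = 7.78 V ≥ V_ov = 1.54 V, confirming saturation.

I_D = 2.12 mA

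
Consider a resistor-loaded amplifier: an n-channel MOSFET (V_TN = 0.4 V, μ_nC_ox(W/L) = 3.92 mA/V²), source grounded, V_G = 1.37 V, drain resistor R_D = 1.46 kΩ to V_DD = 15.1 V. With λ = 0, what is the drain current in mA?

I_D = 1.84 mA

V_GS = V_G = 1.37 V, so V_ov = 1.37 − 0.4 = 0.97 V.
Assume saturation: I_D = ½ k_n V_ov² = 0.5 × 3.92 × 0.97² = 1.84 mA, giving V_DS = V_DD − I_D R_D = 15.1 − 1.84 × 1.46 = 12.4 V.
V_DS = 12.4 V ≥ V_ov = 0.97 V, confirming saturation.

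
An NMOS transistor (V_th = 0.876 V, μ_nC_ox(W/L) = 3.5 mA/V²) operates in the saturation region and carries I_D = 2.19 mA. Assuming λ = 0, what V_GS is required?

In saturation I_D = ½ k_n (V_GS − V_th)², so V_GS − V_th = √(2 I_D / k_n) = √(2 × 2.19 / 3.5) = 1.12 V.
V_GS = 0.876 + 1.12 = 1.99 V.

V_GS = 1.99 V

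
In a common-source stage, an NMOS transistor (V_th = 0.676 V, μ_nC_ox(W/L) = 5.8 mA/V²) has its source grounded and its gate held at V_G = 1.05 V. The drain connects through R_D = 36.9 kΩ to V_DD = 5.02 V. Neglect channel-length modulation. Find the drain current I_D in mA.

V_GS = V_G = 1.05 V, so V_ov = 1.05 − 0.676 = 0.374 V.
Assume saturation: I_D = ½ k_n V_ov² = 0.5 × 5.8 × 0.374² = 0.406 mA, giving V_DS = V_DD − I_D R_D = 5.02 − 0.406 × 36.9 = -9.95 V.
But -9.95 V < V_ov = 0.374 V, so the device is actually in triode.
In triode I_D = k_n[V_ov V_DS − ½ V_DS²] and I_D = (V_DD − V_DS)/R_D. Equating: 107 V_DS² − 81.04 V_DS + 5.02 = 0, giving V_DS = 0.0681 V (the root below V_ov).
I_D = (5.02 − 0.0681) / 36.9 = 0.134 mA.

I_D = 0.134 mA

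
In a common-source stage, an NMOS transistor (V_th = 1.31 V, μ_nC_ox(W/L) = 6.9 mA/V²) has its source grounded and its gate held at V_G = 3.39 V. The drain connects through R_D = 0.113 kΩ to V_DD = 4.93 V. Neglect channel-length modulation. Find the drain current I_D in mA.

I_D = 14.9 mA

V_GS = V_G = 3.39 V, so V_ov = 3.39 − 1.31 = 2.08 V.
Assume saturation: I_D = ½ k_n V_ov² = 0.5 × 6.9 × 2.08² = 14.9 mA, giving V_DS = V_DD − I_D R_D = 4.93 − 14.9 × 0.113 = 3.24 V.
V_DS = 3.24 V ≥ V_ov = 2.08 V, confirming saturation.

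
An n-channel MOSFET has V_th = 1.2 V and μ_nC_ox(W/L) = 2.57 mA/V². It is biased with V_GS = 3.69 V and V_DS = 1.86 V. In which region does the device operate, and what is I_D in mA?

V_ov = V_GS − V_th = 3.69 − 1.2 = 2.49 V.
Since V_DS = 1.86 V < V_ov = 2.49 V, the device is in the triode region.
I_D = k_n [V_ov · V_DS − ½ V_DS²] = 2.57 × [2.49 × 1.86 − 0.5 × 1.86²] = 7.46 mA.

Triode; I_D = 7.46 mA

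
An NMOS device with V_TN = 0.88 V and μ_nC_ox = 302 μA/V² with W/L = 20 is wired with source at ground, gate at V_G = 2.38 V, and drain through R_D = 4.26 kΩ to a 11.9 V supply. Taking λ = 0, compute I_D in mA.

V_GS = V_G = 2.38 V, so V_ov = 2.38 − 0.88 = 1.5 V.
k_n = μ_nC_ox · (W/L) = 6.04 mA/V².
Assume saturation: I_D = ½ k_n V_ov² = 0.5 × 6.04 × 1.5² = 6.79 mA, giving V_DS = V_DD − I_D R_D = 11.9 − 6.79 × 4.26 = -17 V.
But -17 V < V_ov = 1.5 V, so the device is actually in triode.
In triode I_D = k_n[V_ov V_DS − ½ V_DS²] and I_D = (V_DD − V_DS)/R_D. Equating: 12.9 V_DS² − 39.6 V_DS + 11.9 = 0, giving V_DS = 0.338 V (the root below V_ov).
I_D = (11.9 − 0.338) / 4.26 = 2.71 mA.

I_D = 2.71 mA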